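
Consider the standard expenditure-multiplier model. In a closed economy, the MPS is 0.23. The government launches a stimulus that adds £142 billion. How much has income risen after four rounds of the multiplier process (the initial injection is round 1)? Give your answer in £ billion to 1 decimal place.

MPC = 1 − MPS = 1 − 0.23 = 0.77.
Round 1 adds ΔG = £142 billion; each later round is MPC = 0.77 times the previous.
After 4 rounds: 142 + 109.34 + 84.1918 + 64.827686 = ΔG·(1 − c^4)/(1 − c) = 142 × (1 − 0.35153041)/0.23 ≈ £400.4 billion.

£400.4 billion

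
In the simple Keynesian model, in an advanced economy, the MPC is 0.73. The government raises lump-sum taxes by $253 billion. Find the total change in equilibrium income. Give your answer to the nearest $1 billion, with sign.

A lump-sum tax change of +$253 billion shifts disposable income by −$253 billion; first-round consumption changes by −c × ΔT = −0.73 × (+$253 billion) = −$184.69 billion.
Expenditure multiplier = 1/(1 − MPC) = 1/(1 − 0.73) = 1/0.27 ≈ 3.704.
The tax multiplier is −c × k ≈ −2.704, so ΔY = k × (−c·ΔT) = (−$184.69 billion) / 0.27 ≈ −$684 billion.

−$684 billion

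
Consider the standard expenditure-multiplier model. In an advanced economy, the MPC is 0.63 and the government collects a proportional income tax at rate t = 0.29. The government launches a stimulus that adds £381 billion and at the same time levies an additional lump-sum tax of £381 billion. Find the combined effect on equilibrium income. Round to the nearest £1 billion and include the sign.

Expenditure multiplier = 1/(1 − c(1−t)) = 1/(1 − 0.63×0.71) = 1/0.5527 ≈ 1.809.
ΔG contributes k·ΔG = (+£381 billion) / 0.5527 ≈ +£689.3 billion.
ΔT of +£381 billion changes first-round spending by −c·ΔT = −£240.03 billion, contributing k·(−c·ΔT) = (−£240.03 billion) / 0.5527 ≈ −£434.3 billion.
Net ΔY = k(ΔG − c·ΔT) = (+£140.97 billion) / 0.5527 ≈ +£255 billion.

+£255 billion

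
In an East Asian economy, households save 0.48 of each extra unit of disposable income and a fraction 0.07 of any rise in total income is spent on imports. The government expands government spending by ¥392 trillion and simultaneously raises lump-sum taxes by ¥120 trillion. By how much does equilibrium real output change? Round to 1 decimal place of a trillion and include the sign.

MPC = 1 − MPS = 1 − 0.48 = 0.52.
Expenditure multiplier = 1/(1 − c + m) = 1/(1 − 0.52 + 0.07) = 1/0.55 ≈ 1.818.
ΔG contributes k·ΔG = (+¥392 trillion) / 0.55 ≈ +¥712.7 trillion.
ΔT of +¥120 trillion changes first-round spending by −c·ΔT = −¥62.4 trillion, contributing k·(−c·ΔT) = (−¥62.4 trillion) / 0.55 ≈ −¥113.5 trillion.
Net ΔY = k(ΔG − c·ΔT) = (+¥329.6 trillion) / 0.55 ≈ +¥599.3 trillion.

+¥599.3 trillion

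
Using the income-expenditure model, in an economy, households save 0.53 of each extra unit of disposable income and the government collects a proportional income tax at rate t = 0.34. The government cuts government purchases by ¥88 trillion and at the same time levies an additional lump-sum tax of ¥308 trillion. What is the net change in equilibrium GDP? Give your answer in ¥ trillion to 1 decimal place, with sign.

−¥337.4 trillion

MPC = 1 − MPS = 1 − 0.53 = 0.47.
Expenditure multiplier = 1/(1 − c(1−t)) = 1/(1 − 0.47×0.66) = 1/0.6898 ≈ 1.45.
ΔG contributes k·ΔG = (−¥88 trillion) / 0.6898 ≈ −¥127.6 trillion.
ΔT of +¥308 trillion changes first-round spending by −c·ΔT = −¥144.76 trillion, contributing k·(−c·ΔT) = (−¥144.76 trillion) / 0.6898 ≈ −¥209.9 trillion.
Net ΔY = k(ΔG − c·ΔT) = (−¥232.76 trillion) / 0.6898 ≈ −¥337.4 trillion.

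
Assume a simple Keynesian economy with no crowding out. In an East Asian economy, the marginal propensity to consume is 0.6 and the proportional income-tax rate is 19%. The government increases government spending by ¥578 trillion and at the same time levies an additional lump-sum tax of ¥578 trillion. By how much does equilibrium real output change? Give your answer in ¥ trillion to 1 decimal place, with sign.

Expenditure multiplier = 1/(1 − c(1−t)) = 1/(1 − 0.6×0.81) = 1/0.514 ≈ 1.946.
ΔG contributes k·ΔG = (+¥578 trillion) / 0.514 ≈ +¥1,124.5 trillion.
ΔT of +¥578 trillion changes first-round spending by −c·ΔT = −¥346.8 trillion, contributing k·(−c·ΔT) = (−¥346.8 trillion) / 0.514 ≈ −¥674.7 trillion.
Net ΔY = k(ΔG − c·ΔT) = (+¥231.2 trillion) / 0.514 ≈ +¥449.8 trillion.

+¥449.8 trillion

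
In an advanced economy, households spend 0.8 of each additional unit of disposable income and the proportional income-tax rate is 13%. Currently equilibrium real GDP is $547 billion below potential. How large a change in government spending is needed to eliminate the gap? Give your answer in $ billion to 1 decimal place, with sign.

+$166.3 billion

Spending multiplier = 1/(1 − c(1−t)) = 1/(1 − 0.8×0.87) = 1/0.304 ≈ 3.289.
Need ΔY = +$547 billion, so ΔG = ΔY/k = (+$547 billion) × 0.304 ≈ +$166.3 billion.
The government should increase government spending by $166.3 billion.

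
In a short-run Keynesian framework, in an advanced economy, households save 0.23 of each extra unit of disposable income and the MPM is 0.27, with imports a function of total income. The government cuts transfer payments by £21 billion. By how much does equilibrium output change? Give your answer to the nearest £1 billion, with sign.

MPC = 1 − MPS = 1 − 0.23 = 0.77.
The transfer change shifts disposable income by −£21 billion, so first-round consumption changes by c·ΔTR = 0.77 × (−£21 billion) = −£16.17 billion.
Expenditure multiplier = 1/(1 − c + m) = 1/(1 − 0.77 + 0.27) = 1/0.5 = 2.
The transfer multiplier is c × k = 1.54, so ΔY = k × (c·ΔTR) = (−£16.17 billion) / 0.5 ≈ −£32 billion.

−£32 billion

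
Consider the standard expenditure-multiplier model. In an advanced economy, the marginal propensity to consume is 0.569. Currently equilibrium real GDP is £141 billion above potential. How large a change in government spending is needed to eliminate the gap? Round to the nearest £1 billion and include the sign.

−£61 billion

Spending multiplier = 1/(1 − MPC) = 1/(1 − 0.569) = 1/0.431 ≈ 2.32.
Need ΔY = −£141 billion, so ΔG = ΔY/k = (−£141 billion) × 0.431 ≈ −£61 billion.
The government should cut government spending by £61 billion.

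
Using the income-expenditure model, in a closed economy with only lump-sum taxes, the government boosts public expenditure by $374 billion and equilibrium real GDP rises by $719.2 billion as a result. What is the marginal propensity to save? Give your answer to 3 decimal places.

0.520

Implied spending multiplier k = ΔY/ΔG = 719.2/374 ≈ 1.923.
Since k = 1/(1 − MPC), MPC = 1 − 1/k = 1 − ΔG/ΔY = 1 − 374/719.2 ≈ 0.480.
MPS = 1 − MPC = 0.520.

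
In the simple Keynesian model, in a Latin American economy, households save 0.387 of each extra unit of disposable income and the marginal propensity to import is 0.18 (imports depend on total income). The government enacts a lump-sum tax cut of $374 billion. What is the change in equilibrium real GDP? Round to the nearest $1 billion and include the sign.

+$404 billion

MPC = 1 − MPS = 1 − 0.387 = 0.613.
A lump-sum tax change of −$374 billion shifts disposable income by +$374 billion; first-round consumption changes by −c × ΔT = −0.613 × (−$374 billion) = +$229.262 billion.
Expenditure multiplier = 1/(1 − c + m) = 1/(1 − 0.613 + 0.18) = 1/0.567 ≈ 1.764.
The tax multiplier is −c × k ≈ −1.081, so ΔY = k × (−c·ΔT) = (+$229.262 billion) / 0.567 ≈ +$404 billion.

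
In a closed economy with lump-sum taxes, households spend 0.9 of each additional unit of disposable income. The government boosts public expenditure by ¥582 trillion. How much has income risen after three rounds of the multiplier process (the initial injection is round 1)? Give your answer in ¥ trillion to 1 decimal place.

Round 1 adds ΔG = ¥582 trillion; each later round is MPC = 0.9 times the previous.
After 3 rounds: 582 + 523.8 + 471.42 = ΔG·(1 − c^3)/(1 − c) = 582 × (1 − 0.729)/0.1 ≈ ¥1,577.2 trillion.

¥1,577.2 trillion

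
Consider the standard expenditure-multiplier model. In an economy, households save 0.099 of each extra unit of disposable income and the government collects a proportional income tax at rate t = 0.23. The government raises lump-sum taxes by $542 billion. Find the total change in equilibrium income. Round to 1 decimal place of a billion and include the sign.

−$1,594.7 billion

MPC = 1 − MPS = 1 − 0.099 = 0.901.
A lump-sum tax change of +$542 billion shifts disposable income by −$542 billion; first-round consumption changes by −c × ΔT = −0.901 × (+$542 billion) = −$488.342 billion.
Expenditure multiplier = 1/(1 − c(1−t)) = 1/(1 − 0.901×0.77) = 1/0.30623 ≈ 3.266.
The tax multiplier is −c × k ≈ −2.942, so ΔY = k × (−c·ΔT) = (−$488.342 billion) / 0.30623 ≈ −$1,594.7 billion.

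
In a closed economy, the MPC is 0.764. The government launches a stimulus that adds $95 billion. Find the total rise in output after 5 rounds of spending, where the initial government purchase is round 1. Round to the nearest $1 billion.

$298 billion

Round 1 adds ΔG = $95 billion; each later round is MPC = 0.764 times the previous.
After 5 rounds: 95 + 72.58 + 55.45112 + 42.36465568 + 32.36659693952 = ΔG·(1 − c^5)/(1 − c) = 95 × (1 − 0.260295579597824)/0.236 ≈ $298 billion.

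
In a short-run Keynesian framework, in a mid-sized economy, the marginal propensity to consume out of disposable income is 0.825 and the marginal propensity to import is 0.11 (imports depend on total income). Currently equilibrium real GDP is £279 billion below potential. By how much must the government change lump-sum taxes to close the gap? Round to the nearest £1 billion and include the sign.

Spending multiplier = 1/(1 − c + m) = 1/(1 − 0.825 + 0.11) = 1/0.285 ≈ 3.509.
Tax multiplier = −c·k = −0.825/0.285 ≈ −2.895. Need ΔY = +£279 billion, so ΔT = ΔY/(−c·k) = −(+£279 billion) × 0.285 / 0.825 ≈ −£96 billion.
The government should cut lump-sum taxes by £96 billion.

−£96 billion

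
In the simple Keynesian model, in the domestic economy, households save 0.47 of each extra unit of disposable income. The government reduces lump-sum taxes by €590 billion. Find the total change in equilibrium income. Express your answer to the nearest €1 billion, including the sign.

+€665 billion

MPC = 1 − MPS = 1 − 0.47 = 0.53.
A lump-sum tax change of −€590 billion shifts disposable income by +€590 billion; first-round consumption changes by −c × ΔT = −0.53 × (−€590 billion) = +€312.7 billion.
Expenditure multiplier = 1/(1 − MPC) = 1/(1 − 0.53) = 1/0.47 ≈ 2.128.
The tax multiplier is −c × k ≈ −1.128, so ΔY = k × (−c·ΔT) = (+€312.7 billion) / 0.47 ≈ +€665 billion.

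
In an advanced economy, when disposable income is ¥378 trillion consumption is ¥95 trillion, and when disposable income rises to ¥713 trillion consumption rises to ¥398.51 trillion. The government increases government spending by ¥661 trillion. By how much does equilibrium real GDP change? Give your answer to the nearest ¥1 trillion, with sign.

+¥7,032 trillion

MPC = ΔC/ΔYd = (398.51 − 95)/(713 − 378) = 303.51/335 = 0.906.
Government-spending multiplier = 1/(1 − MPC) = 1/(1 − 0.906) = 1/0.094 ≈ 10.638.
ΔY = k × ΔG = (+¥661 trillion) / 0.094 ≈ +¥7,032 trillion.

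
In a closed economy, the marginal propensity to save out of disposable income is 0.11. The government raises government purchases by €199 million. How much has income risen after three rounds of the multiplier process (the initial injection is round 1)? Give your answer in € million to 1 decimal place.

MPC = 1 − MPS = 1 − 0.11 = 0.89.
Round 1 adds ΔG = €199 million; each later round is MPC = 0.89 times the previous.
After 3 rounds: 199 + 177.11 + 157.6279 = ΔG·(1 − c^3)/(1 − c) = 199 × (1 − 0.704969)/0.11 ≈ €533.7 million.

€533.7 million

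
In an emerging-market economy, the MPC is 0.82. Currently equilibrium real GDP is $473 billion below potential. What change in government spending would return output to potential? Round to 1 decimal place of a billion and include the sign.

Spending multiplier = 1/(1 − MPC) = 1/(1 − 0.82) = 1/0.18 ≈ 5.556.
Need ΔY = +$473 billion, so ΔG = ΔY/k = (+$473 billion) × 0.18 ≈ +$85.1 billion.
The government should increase government spending by $85.1 billion.

+$85.1 billion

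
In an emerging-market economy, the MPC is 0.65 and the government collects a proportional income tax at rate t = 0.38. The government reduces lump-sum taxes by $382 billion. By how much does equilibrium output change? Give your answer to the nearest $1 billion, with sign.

A lump-sum tax change of −$382 billion shifts disposable income by +$382 billion; first-round consumption changes by −c × ΔT = −0.65 × (−$382 billion) = +$248.3 billion.
Expenditure multiplier = 1/(1 − c(1−t)) = 1/(1 − 0.65×0.62) = 1/0.597 ≈ 1.675.
The tax multiplier is −c × k ≈ −1.089, so ΔY = k × (−c·ΔT) = (+$248.3 billion) / 0.597 ≈ +$416 billion.

+$416 billion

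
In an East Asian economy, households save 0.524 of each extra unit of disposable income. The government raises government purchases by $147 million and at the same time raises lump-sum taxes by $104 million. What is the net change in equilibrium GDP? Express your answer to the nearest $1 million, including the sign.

MPC = 1 − MPS = 1 − 0.524 = 0.476.
Expenditure multiplier = 1/(1 − MPC) = 1/(1 − 0.476) = 1/0.524 ≈ 1.908.
ΔG contributes k·ΔG = (+$147 million) / 0.524 ≈ +$280.5 million.
ΔT of +$104 million changes first-round spending by −c·ΔT = −$49.504 million, contributing k·(−c·ΔT) = (−$49.504 million) / 0.524 ≈ −$94.5 million.
Net ΔY = k(ΔG − c·ΔT) = (+$97.496 million) / 0.524 ≈ +$186 million.

+$186 million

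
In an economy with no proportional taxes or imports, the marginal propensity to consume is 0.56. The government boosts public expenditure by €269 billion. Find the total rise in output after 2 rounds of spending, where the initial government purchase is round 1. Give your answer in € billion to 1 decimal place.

€419.6 billion

Round 1 adds ΔG = €269 billion; each later round is MPC = 0.56 times the previous.
After 2 rounds: 269 + 150.64 = ΔG·(1 − c^2)/(1 − c) = 269 × (1 − 0.3136)/0.44 ≈ €419.6 billion.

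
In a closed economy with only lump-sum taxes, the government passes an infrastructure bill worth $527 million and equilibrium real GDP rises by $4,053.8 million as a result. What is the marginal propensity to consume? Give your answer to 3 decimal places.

0.870

Implied spending multiplier k = ΔY/ΔG = 4,053.8/527 ≈ 7.6922.
Since k = 1/(1 − MPC), MPC = 1 − 1/k = 1 − ΔG/ΔY = 1 − 527/4,053.8 ≈ 0.870.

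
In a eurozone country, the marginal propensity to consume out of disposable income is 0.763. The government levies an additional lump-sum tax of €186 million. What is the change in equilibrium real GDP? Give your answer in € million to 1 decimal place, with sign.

A lump-sum tax change of +€186 million shifts disposable income by −€186 million; first-round consumption changes by −c × ΔT = −0.763 × (+€186 million) = −€141.918 million.
Expenditure multiplier = 1/(1 − MPC) = 1/(1 − 0.763) = 1/0.237 ≈ 4.219.
The tax multiplier is −c × k ≈ −3.219, so ΔY = k × (−c·ΔT) = (−€141.918 million) / 0.237 ≈ −€598.8 million.

−€598.8 million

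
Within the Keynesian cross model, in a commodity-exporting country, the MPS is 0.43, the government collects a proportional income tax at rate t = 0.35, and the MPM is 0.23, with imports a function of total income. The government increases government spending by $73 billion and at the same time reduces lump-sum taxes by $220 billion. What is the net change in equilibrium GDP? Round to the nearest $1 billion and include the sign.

MPC = 1 − MPS = 1 − 0.43 = 0.57.
Expenditure multiplier = 1/(1 − c(1−t) + m) = 1/(1 − 0.57×0.65 + 0.23) = 1/0.8595 ≈ 1.163.
ΔG contributes k·ΔG = (+$73 billion) / 0.8595 ≈ +$84.9 billion.
ΔT of −$220 billion changes first-round spending by −c·ΔT = +$125.4 billion, contributing k·(−c·ΔT) = (+$125.4 billion) / 0.8595 ≈ +$145.9 billion.
Net ΔY = k(ΔG − c·ΔT) = (+$198.4 billion) / 0.8595 ≈ +$231 billion.

+$231 billion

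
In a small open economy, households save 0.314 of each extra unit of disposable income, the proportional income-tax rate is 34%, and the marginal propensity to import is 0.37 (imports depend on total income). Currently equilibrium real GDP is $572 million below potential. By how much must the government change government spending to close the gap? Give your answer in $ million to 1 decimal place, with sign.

MPC = 1 − MPS = 1 − 0.314 = 0.686.
Spending multiplier = 1/(1 − c(1−t) + m) = 1/(1 − 0.686×0.66 + 0.37) = 1/0.91724 ≈ 1.09.
Need ΔY = +$572 million, so ΔG = ΔY/k = (+$572 million) × 0.91724 ≈ +$524.7 million.
The government should increase government spending by $524.7 million.

+$524.7 million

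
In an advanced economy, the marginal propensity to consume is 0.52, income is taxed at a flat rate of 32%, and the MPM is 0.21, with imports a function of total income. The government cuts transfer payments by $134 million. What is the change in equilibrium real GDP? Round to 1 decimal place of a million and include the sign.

−$81.4 million

The transfer change shifts disposable income by −$134 million, so first-round consumption changes by c·ΔTR = 0.52 × (−$134 million) = −$69.68 million.
Expenditure multiplier = 1/(1 − c(1−t) + m) = 1/(1 − 0.52×0.68 + 0.21) = 1/0.8564 ≈ 1.168.
The transfer multiplier is c × k ≈ 0.607, so ΔY = k × (c·ΔTR) = (−$69.68 million) / 0.8564 ≈ −$81.4 million.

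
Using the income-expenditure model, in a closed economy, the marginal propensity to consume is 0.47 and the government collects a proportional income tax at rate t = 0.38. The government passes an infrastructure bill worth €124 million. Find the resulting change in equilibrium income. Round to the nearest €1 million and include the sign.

Expenditure multiplier = 1/(1 − c(1−t)) = 1/(1 − 0.47×0.62) = 1/0.7086 ≈ 1.411.
ΔY = k × ΔG = (+€124 million) / 0.7086 ≈ +€175 million.

+€175 million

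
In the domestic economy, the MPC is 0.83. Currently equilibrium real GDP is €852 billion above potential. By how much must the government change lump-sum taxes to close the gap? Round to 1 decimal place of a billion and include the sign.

Spending multiplier = 1/(1 − MPC) = 1/(1 − 0.83) = 1/0.17 ≈ 5.882.
Tax multiplier = −c·k = −0.83/0.17 ≈ −4.882. Need ΔY = −€852 billion, so ΔT = ΔY/(−c·k) = −(−€852 billion) × 0.17 / 0.83 ≈ +€174.5 billion.
The government should raise lump-sum taxes by €174.5 billion.

+€174.5 billion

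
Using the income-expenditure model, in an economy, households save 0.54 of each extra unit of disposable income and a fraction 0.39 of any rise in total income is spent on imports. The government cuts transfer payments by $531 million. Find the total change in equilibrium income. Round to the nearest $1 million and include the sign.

MPC = 1 − MPS = 1 − 0.54 = 0.46.
The transfer change shifts disposable income by −$531 million, so first-round consumption changes by c·ΔTR = 0.46 × (−$531 million) = −$244.26 million.
Expenditure multiplier = 1/(1 − c + m) = 1/(1 − 0.46 + 0.39) = 1/0.93 ≈ 1.075.
The transfer multiplier is c × k ≈ 0.495, so ΔY = k × (c·ΔTR) = (−$244.26 million) / 0.93 ≈ −$263 million.

−$263 million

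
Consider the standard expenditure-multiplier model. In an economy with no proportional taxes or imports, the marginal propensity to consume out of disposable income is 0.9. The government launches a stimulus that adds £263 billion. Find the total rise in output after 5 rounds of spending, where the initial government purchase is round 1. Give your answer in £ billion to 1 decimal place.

Round 1 adds ΔG = £263 billion; each later round is MPC = 0.9 times the previous.
After 5 rounds: 263 + 236.7 + 213.03 + 191.727 + 172.5543 = ΔG·(1 − c^5)/(1 − c) = 263 × (1 − 0.59049)/0.1 ≈ £1,077 billion.

£1,077.0 billion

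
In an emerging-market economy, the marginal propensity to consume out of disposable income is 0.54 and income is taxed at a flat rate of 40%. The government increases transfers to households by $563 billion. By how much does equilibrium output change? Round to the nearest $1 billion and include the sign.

+$450 billion

The transfer change shifts disposable income by +$563 billion, so first-round consumption changes by c·ΔTR = 0.54 × (+$563 billion) = +$304.02 billion.
Expenditure multiplier = 1/(1 − c(1−t)) = 1/(1 − 0.54×0.6) = 1/0.676 ≈ 1.479.
The transfer multiplier is c × k ≈ 0.799, so ΔY = k × (c·ΔTR) = (+$304.02 billion) / 0.676 ≈ +$450 billion.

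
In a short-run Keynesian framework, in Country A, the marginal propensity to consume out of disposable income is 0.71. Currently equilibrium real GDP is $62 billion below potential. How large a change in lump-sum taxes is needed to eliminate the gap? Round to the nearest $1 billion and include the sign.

Spending multiplier = 1/(1 − MPC) = 1/(1 − 0.71) = 1/0.29 ≈ 3.448.
Tax multiplier = −c·k = −0.71/0.29 ≈ −2.448. Need ΔY = +$62 billion, so ΔT = ΔY/(−c·k) = −(+$62 billion) × 0.29 / 0.71 ≈ −$25 billion.
The government should cut lump-sum taxes by $25 billion.

−$25 billion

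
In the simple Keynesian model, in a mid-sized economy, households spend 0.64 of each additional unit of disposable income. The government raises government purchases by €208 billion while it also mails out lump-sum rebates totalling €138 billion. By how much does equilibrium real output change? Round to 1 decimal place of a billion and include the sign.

Expenditure multiplier = 1/(1 − MPC) = 1/(1 − 0.64) = 1/0.36 ≈ 2.778.
ΔG contributes k·ΔG = (+€208 billion) / 0.36 ≈ +€577.8 billion.
ΔT of −€138 billion changes first-round spending by −c·ΔT = +€88.32 billion, contributing k·(−c·ΔT) = (+€88.32 billion) / 0.36 ≈ +€245.3 billion.
Net ΔY = k(ΔG − c·ΔT) = (+€296.32 billion) / 0.36 ≈ +€823.1 billion.

+€823.1 billion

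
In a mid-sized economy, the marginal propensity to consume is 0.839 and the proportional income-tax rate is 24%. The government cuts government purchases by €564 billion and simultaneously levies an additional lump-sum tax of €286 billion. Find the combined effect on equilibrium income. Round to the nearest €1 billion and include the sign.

Expenditure multiplier = 1/(1 − c(1−t)) = 1/(1 − 0.839×0.76) = 1/0.36236 ≈ 2.76.
ΔG contributes k·ΔG = (−€564 billion) / 0.36236 ≈ −€1,556.5 billion.
ΔT of +€286 billion changes first-round spending by −c·ΔT = −€239.954 billion, contributing k·(−c·ΔT) = (−€239.954 billion) / 0.36236 ≈ −€662.2 billion.
Net ΔY = k(ΔG − c·ΔT) = (−€803.954 billion) / 0.36236 ≈ −€2,219 billion.

−€2,219 billion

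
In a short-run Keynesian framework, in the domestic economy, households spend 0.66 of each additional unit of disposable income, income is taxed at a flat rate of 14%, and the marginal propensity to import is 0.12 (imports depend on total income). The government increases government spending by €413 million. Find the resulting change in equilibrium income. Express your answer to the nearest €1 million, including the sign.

Government-spending multiplier = 1/(1 − c(1−t) + m) = 1/(1 − 0.66×0.86 + 0.12) = 1/0.5524 ≈ 1.81.
ΔY = k × ΔG = (+€413 million) / 0.5524 ≈ +€748 million.

+€748 million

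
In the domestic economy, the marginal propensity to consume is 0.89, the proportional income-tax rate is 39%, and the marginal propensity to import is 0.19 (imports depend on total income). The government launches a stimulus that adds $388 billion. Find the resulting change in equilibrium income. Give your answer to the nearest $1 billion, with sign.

+$600 billion

Expenditure multiplier = 1/(1 − c(1−t) + m) = 1/(1 − 0.89×0.61 + 0.19) = 1/0.6471 ≈ 1.545.
ΔY = k × ΔG = (+$388 billion) / 0.6471 ≈ +$600 billion.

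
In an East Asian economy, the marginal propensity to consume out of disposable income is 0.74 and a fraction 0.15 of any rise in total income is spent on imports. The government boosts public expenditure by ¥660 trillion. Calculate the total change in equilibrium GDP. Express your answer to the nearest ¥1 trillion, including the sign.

Expenditure multiplier = 1/(1 − c + m) = 1/(1 − 0.74 + 0.15) = 1/0.41 ≈ 2.439.
ΔY = k × ΔG = (+¥660 trillion) / 0.41 ≈ +¥1,610 trillion.

+¥1,610 trillion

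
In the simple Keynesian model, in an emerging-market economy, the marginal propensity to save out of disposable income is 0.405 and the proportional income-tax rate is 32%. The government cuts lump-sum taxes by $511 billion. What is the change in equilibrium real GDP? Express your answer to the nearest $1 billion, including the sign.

+$511 billion

MPC = 1 − MPS = 1 − 0.405 = 0.595.
A lump-sum tax change of −$511 billion shifts disposable income by +$511 billion; first-round consumption changes by −c × ΔT = −0.595 × (−$511 billion) = +$304.045 billion.
Expenditure multiplier = 1/(1 − c(1−t)) = 1/(1 − 0.595×0.68) = 1/0.5954 ≈ 1.68.
The tax multiplier is −c × k ≈ −0.999, so ΔY = k × (−c·ΔT) = (+$304.045 billion) / 0.5954 ≈ +$511 billion.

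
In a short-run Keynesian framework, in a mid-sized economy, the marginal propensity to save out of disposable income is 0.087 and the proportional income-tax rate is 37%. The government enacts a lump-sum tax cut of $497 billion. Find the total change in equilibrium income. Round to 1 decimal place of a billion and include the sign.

+$1,068.2 billion

MPC = 1 − MPS = 1 − 0.087 = 0.913.
A lump-sum tax change of −$497 billion shifts disposable income by +$497 billion; first-round consumption changes by −c × ΔT = −0.913 × (−$497 billion) = +$453.761 billion.
Expenditure multiplier = 1/(1 − c(1−t)) = 1/(1 − 0.913×0.63) = 1/0.42481 ≈ 2.354.
The tax multiplier is −c × k ≈ −2.149, so ΔY = k × (−c·ΔT) = (+$453.761 billion) / 0.42481 ≈ +$1,068.2 billion.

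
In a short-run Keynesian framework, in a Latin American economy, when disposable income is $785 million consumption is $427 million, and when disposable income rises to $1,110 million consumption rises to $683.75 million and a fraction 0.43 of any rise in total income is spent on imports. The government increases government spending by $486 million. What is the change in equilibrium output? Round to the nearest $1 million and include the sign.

+$759 million

MPC = ΔC/ΔYd = (683.75 − 427)/(1,110 − 785) = 256.75/325 = 0.79.
Government-spending multiplier = 1/(1 − c + m) = 1/(1 − 0.79 + 0.43) = 1/0.64 ≈ 1.563.
ΔY = k × ΔG = (+$486 million) / 0.64 ≈ +$759 million.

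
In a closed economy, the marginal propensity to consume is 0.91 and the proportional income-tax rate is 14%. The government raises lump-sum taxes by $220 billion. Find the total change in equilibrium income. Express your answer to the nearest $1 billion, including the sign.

−$921 billion

A lump-sum tax change of +$220 billion shifts disposable income by −$220 billion; first-round consumption changes by −c × ΔT = −0.91 × (+$220 billion) = −$200.2 billion.
Expenditure multiplier = 1/(1 − c(1−t)) = 1/(1 − 0.91×0.86) = 1/0.2174 ≈ 4.6.
The tax multiplier is −c × k ≈ −4.186, so ΔY = k × (−c·ΔT) = (−$200.2 billion) / 0.2174 ≈ −$921 billion.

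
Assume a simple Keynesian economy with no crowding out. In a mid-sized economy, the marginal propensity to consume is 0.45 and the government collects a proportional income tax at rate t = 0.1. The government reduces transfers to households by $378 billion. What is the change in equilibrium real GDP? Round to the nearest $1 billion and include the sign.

−$286 billion

The transfer change shifts disposable income by −$378 billion, so first-round consumption changes by c·ΔTR = 0.45 × (−$378 billion) = −$170.1 billion.
Expenditure multiplier = 1/(1 − c(1−t)) = 1/(1 − 0.45×0.9) = 1/0.595 ≈ 1.681.
The transfer multiplier is c × k ≈ 0.756, so ΔY = k × (c·ΔTR) = (−$170.1 billion) / 0.595 ≈ −$286 billion.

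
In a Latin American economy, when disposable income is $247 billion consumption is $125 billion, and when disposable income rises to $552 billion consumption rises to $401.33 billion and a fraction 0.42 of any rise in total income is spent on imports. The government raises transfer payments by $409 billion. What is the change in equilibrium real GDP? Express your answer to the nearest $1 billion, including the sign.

+$721 billion

MPC = ΔC/ΔYd = (401.33 − 125)/(552 − 247) = 276.33/305 = 0.906.
The transfer change shifts disposable income by +$409 billion, so first-round consumption changes by c·ΔTR = 0.906 × (+$409 billion) = +$370.554 billion.
Expenditure multiplier = 1/(1 − c + m) = 1/(1 − 0.906 + 0.42) = 1/0.514 ≈ 1.946.
The transfer multiplier is c × k ≈ 1.763, so ΔY = k × (c·ΔTR) = (+$370.554 billion) / 0.514 ≈ +$721 billion.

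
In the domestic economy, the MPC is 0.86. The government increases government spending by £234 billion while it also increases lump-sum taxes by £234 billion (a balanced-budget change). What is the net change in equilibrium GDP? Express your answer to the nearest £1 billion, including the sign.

Expenditure multiplier = 1/(1 − MPC) = 1/(1 − 0.86) = 1/0.14 ≈ 7.143.
ΔG contributes k·ΔG = (+£234 billion) / 0.14 ≈ +£1,671.4 billion.
ΔT of +£234 billion changes first-round spending by −c·ΔT = −£201.24 billion, contributing k·(−c·ΔT) = (−£201.24 billion) / 0.14 ≈ −£1,437.4 billion.
With ΔG = ΔT and no other leakages, the balanced-budget multiplier is 1, so ΔY = ΔG = +£234 billion.

+£234 billion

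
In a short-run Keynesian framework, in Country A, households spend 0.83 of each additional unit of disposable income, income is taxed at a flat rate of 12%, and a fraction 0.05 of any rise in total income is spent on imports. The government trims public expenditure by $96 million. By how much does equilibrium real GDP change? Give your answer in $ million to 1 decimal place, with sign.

−$300.4 million

Expenditure multiplier = 1/(1 − c(1−t) + m) = 1/(1 − 0.83×0.88 + 0.05) = 1/0.3196 ≈ 3.129.
ΔY = k × ΔG = (−$96 million) / 0.3196 ≈ −$300.4 million.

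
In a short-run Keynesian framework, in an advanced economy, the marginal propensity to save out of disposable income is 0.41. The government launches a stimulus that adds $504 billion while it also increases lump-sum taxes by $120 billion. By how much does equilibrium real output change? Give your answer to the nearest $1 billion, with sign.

+$1,057 billion

MPC = 1 − MPS = 1 − 0.41 = 0.59.
Expenditure multiplier = 1/(1 − MPC) = 1/(1 − 0.59) = 1/0.41 ≈ 2.439.
ΔG contributes k·ΔG = (+$504 billion) / 0.41 ≈ +$1,229.3 billion.
ΔT of +$120 billion changes first-round spending by −c·ΔT = −$70.8 billion, contributing k·(−c·ΔT) = (−$70.8 billion) / 0.41 ≈ −$172.7 billion.
Net ΔY = k(ΔG − c·ΔT) = (+$433.2 billion) / 0.41 ≈ +$1,057 billion.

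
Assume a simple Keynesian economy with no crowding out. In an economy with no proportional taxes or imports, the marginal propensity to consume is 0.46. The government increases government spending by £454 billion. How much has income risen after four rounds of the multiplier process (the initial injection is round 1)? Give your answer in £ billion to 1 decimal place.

£803.1 billion

Round 1 adds ΔG = £454 billion; each later round is MPC = 0.46 times the previous.
After 4 rounds: 454 + 208.84 + 96.0664 + 44.190544 = ΔG·(1 − c^4)/(1 − c) = 454 × (1 − 0.04477456)/0.54 ≈ £803.1 billion.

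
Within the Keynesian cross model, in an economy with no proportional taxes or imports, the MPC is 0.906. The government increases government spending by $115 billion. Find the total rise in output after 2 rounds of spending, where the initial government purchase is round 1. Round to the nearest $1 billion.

Round 1 adds ΔG = $115 billion; each later round is MPC = 0.906 times the previous.
After 2 rounds: 115 + 104.19 = ΔG·(1 − c^2)/(1 − c) = 115 × (1 − 0.820836)/0.094 ≈ $219 billion.

$219 billion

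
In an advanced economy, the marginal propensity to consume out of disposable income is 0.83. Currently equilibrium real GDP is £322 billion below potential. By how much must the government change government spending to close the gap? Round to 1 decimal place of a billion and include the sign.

Spending multiplier = 1/(1 − MPC) = 1/(1 − 0.83) = 1/0.17 ≈ 5.882.
Need ΔY = +£322 billion, so ΔG = ΔY/k = (+£322 billion) × 0.17 ≈ +£54.7 billion.
The government should increase government spending by £54.7 billion.

+£54.7 billion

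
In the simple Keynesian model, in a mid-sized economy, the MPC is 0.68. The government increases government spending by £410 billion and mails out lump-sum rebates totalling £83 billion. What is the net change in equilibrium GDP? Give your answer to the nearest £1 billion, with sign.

+£1,458 billion

Expenditure multiplier = 1/(1 − MPC) = 1/(1 − 0.68) = 1/0.32 = 3.125.
ΔG contributes k·ΔG = (+£410 billion) / 0.32 ≈ +£1,281.3 billion.
ΔT of −£83 billion changes first-round spending by −c·ΔT = +£56.44 billion, contributing k·(−c·ΔT) = (+£56.44 billion) / 0.32 ≈ +£176.4 billion.
Net ΔY = k(ΔG − c·ΔT) = (+£466.44 billion) / 0.32 ≈ +£1,458 billion.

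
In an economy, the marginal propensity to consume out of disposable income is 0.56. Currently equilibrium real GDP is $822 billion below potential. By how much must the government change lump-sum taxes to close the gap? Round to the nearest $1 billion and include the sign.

−$646 billion

Spending multiplier = 1/(1 − MPC) = 1/(1 − 0.56) = 1/0.44 ≈ 2.273.
Tax multiplier = −c·k = −0.56/0.44 ≈ −1.273. Need ΔY = +$822 billion, so ΔT = ΔY/(−c·k) = −(+$822 billion) × 0.44 / 0.56 ≈ −$646 billion.
The government should cut lump-sum taxes by $646 billion.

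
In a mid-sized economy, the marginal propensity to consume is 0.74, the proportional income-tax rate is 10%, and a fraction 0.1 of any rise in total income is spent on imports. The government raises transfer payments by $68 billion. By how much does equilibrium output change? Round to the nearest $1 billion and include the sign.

The transfer change shifts disposable income by +$68 billion, so first-round consumption changes by c·ΔTR = 0.74 × (+$68 billion) = +$50.32 billion.
Expenditure multiplier = 1/(1 − c(1−t) + m) = 1/(1 − 0.74×0.9 + 0.1) = 1/0.434 ≈ 2.304.
The transfer multiplier is c × k ≈ 1.705, so ΔY = k × (c·ΔTR) = (+$50.32 billion) / 0.434 ≈ +$116 billion.

+$116 billion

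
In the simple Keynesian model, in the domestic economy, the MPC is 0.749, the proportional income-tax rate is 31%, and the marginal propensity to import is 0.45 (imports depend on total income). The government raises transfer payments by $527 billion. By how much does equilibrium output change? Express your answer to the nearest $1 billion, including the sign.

+$423 billion

The transfer change shifts disposable income by +$527 billion, so first-round consumption changes by c·ΔTR = 0.749 × (+$527 billion) = +$394.723 billion.
Expenditure multiplier = 1/(1 − c(1−t) + m) = 1/(1 − 0.749×0.69 + 0.45) = 1/0.93319 ≈ 1.072.
The transfer multiplier is c × k ≈ 0.803, so ΔY = k × (c·ΔTR) = (+$394.723 billion) / 0.93319 ≈ +$423 billion.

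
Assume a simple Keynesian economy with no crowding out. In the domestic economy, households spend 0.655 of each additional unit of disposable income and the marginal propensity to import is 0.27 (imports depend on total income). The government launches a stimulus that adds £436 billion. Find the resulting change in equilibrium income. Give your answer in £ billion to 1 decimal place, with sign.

Government-spending multiplier = 1/(1 − c + m) = 1/(1 − 0.655 + 0.27) = 1/0.615 ≈ 1.626.
ΔY = k × ΔG = (+£436 billion) / 0.615 ≈ +£708.9 billion.

+£708.9 billion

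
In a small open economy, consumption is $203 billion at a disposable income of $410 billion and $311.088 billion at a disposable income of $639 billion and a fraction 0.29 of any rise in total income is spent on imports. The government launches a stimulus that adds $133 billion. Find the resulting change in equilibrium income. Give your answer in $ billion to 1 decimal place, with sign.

MPC = ΔC/ΔYd = (311.088 − 203)/(639 − 410) = 108.088/229 = 0.472.
Expenditure multiplier = 1/(1 − c + m) = 1/(1 − 0.472 + 0.29) = 1/0.818 ≈ 1.222.
ΔY = k × ΔG = (+$133 billion) / 0.818 ≈ +$162.6 billion.

+$162.6 billion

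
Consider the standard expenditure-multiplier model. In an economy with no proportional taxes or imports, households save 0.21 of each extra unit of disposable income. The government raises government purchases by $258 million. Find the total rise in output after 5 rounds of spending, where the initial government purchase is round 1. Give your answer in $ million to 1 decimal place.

$850.5 million

MPC = 1 − MPS = 1 − 0.21 = 0.79.
Round 1 adds ΔG = $258 million; each later round is MPC = 0.79 times the previous.
After 5 rounds: 258 + 203.82 + 161.0178 + 127.204062 + 100.49120898 = ΔG·(1 − c^5)/(1 − c) = 258 × (1 − 0.3077056399)/0.21 ≈ $850.5 million.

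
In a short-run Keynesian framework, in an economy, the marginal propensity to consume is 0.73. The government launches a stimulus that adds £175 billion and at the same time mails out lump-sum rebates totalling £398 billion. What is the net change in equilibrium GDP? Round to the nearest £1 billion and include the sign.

Expenditure multiplier = 1/(1 − MPC) = 1/(1 − 0.73) = 1/0.27 ≈ 3.704.
ΔG contributes k·ΔG = (+£175 billion) / 0.27 ≈ +£648.1 billion.
ΔT of −£398 billion changes first-round spending by −c·ΔT = +£290.54 billion, contributing k·(−c·ΔT) = (+£290.54 billion) / 0.27 ≈ +£1,076.1 billion.
Net ΔY = k(ΔG − c·ΔT) = (+£465.54 billion) / 0.27 ≈ +£1,724 billion.

+£1,724 billion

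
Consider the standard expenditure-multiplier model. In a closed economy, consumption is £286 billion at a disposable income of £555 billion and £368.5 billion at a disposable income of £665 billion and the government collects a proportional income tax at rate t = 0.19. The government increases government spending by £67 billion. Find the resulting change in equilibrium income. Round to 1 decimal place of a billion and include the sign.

MPC = ΔC/ΔYd = (368.5 − 286)/(665 − 555) = 82.5/110 = 0.75.
Government-spending multiplier = 1/(1 − c(1−t)) = 1/(1 − 0.75×0.81) = 1/0.3925 ≈ 2.548.
ΔY = k × ΔG = (+£67 billion) / 0.3925 ≈ +£170.7 billion.

+£170.7 billion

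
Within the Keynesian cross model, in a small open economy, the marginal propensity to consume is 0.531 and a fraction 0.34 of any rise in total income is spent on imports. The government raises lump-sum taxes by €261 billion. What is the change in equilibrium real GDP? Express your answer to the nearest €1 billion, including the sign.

−€171 billion

A lump-sum tax change of +€261 billion shifts disposable income by −€261 billion; first-round consumption changes by −c × ΔT = −0.531 × (+€261 billion) = −€138.591 billion.
Expenditure multiplier = 1/(1 − c + m) = 1/(1 − 0.531 + 0.34) = 1/0.809 ≈ 1.236.
The tax multiplier is −c × k ≈ −0.656, so ΔY = k × (−c·ΔT) = (−€138.591 billion) / 0.809 ≈ −€171 billion.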